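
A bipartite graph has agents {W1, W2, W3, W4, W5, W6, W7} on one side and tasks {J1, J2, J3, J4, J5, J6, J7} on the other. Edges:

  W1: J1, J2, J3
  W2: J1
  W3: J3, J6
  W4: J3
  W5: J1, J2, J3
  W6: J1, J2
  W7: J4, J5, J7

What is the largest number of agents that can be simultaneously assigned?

Unit-capacity flow: source→left, listed edges, right→sink; max matching = max flow.
Augmenting path W1→J1 (+1); matched 1.
Augmenting path W3→J3 (+1); matched 2.
Augmenting path W5→J2 (+1); matched 3.
Augmenting path W7→J4 (+1); matched 4.
Augmenting path W4→J3→W3→J6 (+1); matched 5.
No augmenting path remains; maximum matching = 5.
König certificate: {W3, W7, J1, J2, J3} is a vertex cover of size 5 (every listed pair touches it), so no matching can be larger.

5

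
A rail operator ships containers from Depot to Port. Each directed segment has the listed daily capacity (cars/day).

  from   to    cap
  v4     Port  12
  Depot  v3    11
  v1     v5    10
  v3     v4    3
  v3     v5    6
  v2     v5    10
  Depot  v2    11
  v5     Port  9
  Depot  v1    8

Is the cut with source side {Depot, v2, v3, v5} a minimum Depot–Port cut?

Given cut capacity: 8 + 3 + 9 = 20.
Augment Depot→v1→v5→Port: bottleneck 8, flow now 8.
Augment Depot→v2→v5→Port: bottleneck 1, flow now 9.
Augment Depot→v3→v4→Port: bottleneck 3, flow now 12.
No augmenting path remains; maximum flow = 12.
In the residual graph, reachable from Depot: {Depot, v1, v2, v3, v5}.
Min-cut edges: v3→v4 (3), v5→Port (9); capacity 3 + 9 = 12.
Cut capacity 20 exceeds the max flow 12, so it is not minimum.

No — its capacity is 20, but the minimum cut has capacity 12.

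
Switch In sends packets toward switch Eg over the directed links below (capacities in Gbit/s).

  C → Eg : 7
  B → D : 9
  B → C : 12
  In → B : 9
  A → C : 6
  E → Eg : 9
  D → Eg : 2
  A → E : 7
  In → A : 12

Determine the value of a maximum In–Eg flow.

16

Augment In→A→C→Eg: bottleneck 6, flow now 6.
Augment In→A→E→Eg: bottleneck 6, flow now 12.
Augment In→B→C→Eg: bottleneck 1, flow now 13.
Augment In→B→D→Eg: bottleneck 2, flow now 15.
Augment In→B→C→A→E→Eg: bottleneck 1, flow now 16. (uses reverse residual edge)
No augmenting path remains; maximum flow = 16.
In the residual graph, reachable from In: {In, A, B, C, D}.
Min-cut edges: A→E (7), C→Eg (7), D→Eg (2); capacity 7 + 7 + 2 = 16.
This cut is saturated, so no flow can exceed 16.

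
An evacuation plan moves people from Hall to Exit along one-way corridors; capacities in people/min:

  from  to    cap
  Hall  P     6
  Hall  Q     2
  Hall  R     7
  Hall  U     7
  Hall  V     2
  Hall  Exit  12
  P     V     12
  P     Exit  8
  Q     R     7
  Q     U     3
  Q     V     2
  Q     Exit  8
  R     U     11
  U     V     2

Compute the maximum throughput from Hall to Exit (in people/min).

20

Augment Hall→Exit: bottleneck 12, flow now 12.
Augment Hall→P→Exit: bottleneck 6, flow now 18.
Augment Hall→Q→Exit: bottleneck 2, flow now 20.
No augmenting path remains; maximum flow = 20.
In the residual graph, reachable from Hall: {Hall, R, U, V}.
Min-cut edges: Hall→P (6), Hall→Q (2), Hall→Exit (12); capacity 6 + 2 + 12 = 20.
This cut is saturated, so no flow can exceed 20.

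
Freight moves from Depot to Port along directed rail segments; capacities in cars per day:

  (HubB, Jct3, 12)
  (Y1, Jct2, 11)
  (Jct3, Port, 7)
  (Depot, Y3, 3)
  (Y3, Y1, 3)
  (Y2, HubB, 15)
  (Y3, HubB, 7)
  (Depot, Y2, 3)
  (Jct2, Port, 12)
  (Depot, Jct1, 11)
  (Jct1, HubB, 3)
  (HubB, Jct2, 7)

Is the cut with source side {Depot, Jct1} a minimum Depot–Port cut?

Yes — it is a minimum cut (capacity 9).

Given cut capacity: 3 + 3 + 3 = 9.
Augment Depot→Y3→Y1→Jct2→Port: bottleneck 3, flow now 3.
Augment Depot→Jct1→HubB→Jct3→Port: bottleneck 3, flow now 6.
Augment Depot→Y2→HubB→Jct3→Port: bottleneck 3, flow now 9.
No augmenting path remains; maximum flow = 9.
Cut capacity 9 equals the max flow, so it is a minimum cut.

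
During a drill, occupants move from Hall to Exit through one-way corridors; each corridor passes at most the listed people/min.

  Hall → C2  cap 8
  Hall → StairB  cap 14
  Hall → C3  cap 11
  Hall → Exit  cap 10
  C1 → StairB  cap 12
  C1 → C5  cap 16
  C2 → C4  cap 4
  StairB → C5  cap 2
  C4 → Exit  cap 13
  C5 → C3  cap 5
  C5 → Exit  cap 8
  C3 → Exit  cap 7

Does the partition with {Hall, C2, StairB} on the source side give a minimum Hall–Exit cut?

No — its capacity is 27, but the minimum cut has capacity 23.

Given cut capacity: 11 + 10 + 4 + 2 = 27.
Augment Hall→Exit: bottleneck 10, flow now 10.
Augment Hall→C3→Exit: bottleneck 7, flow now 17.
Augment Hall→C2→C4→Exit: bottleneck 4, flow now 21.
Augment Hall→StairB→C5→Exit: bottleneck 2, flow now 23.
No augmenting path remains; maximum flow = 23.
In the residual graph, reachable from Hall: {Hall, C2, StairB, C3}.
Min-cut edges: Hall→Exit (10), C2→C4 (4), StairB→C5 (2), C3→Exit (7); capacity 10 + 4 + 2 + 7 = 23.
Cut capacity 27 exceeds the max flow 23, so it is not minimum.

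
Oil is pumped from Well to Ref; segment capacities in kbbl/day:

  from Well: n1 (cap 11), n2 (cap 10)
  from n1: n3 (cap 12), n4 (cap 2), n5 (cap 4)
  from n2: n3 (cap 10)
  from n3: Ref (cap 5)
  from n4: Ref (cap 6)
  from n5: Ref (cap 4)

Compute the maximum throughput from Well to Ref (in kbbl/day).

11

Augment Well→n1→n3→Ref: bottleneck 5, flow now 5.
Augment Well→n1→n4→Ref: bottleneck 2, flow now 7.
Augment Well→n1→n5→Ref: bottleneck 4, flow now 11.
No augmenting path remains; maximum flow = 11.
In the residual graph, reachable from Well: {Well, n1, n2, n3}.
Min-cut edges: n1→n4 (2), n1→n5 (4), n3→Ref (5); capacity 2 + 4 + 5 = 11.
This cut is saturated, so no flow can exceed 11.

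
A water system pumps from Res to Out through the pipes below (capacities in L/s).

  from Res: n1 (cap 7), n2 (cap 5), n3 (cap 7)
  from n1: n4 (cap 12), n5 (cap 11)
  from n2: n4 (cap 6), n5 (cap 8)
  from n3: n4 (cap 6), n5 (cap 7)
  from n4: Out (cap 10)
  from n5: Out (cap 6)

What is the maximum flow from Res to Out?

Augment Res→n1→n4→Out: bottleneck 7, flow now 7.
Augment Res→n2→n4→Out: bottleneck 3, flow now 10.
Augment Res→n2→n5→Out: bottleneck 2, flow now 12.
Augment Res→n3→n5→Out: bottleneck 4, flow now 16.
No augmenting path remains; maximum flow = 16.
In the residual graph, reachable from Res: {Res, n1, n2, n3, n4, n5}.
Min-cut edges: n4→Out (10), n5→Out (6); capacity 10 + 6 = 16.
This cut is saturated, so no flow can exceed 16.

16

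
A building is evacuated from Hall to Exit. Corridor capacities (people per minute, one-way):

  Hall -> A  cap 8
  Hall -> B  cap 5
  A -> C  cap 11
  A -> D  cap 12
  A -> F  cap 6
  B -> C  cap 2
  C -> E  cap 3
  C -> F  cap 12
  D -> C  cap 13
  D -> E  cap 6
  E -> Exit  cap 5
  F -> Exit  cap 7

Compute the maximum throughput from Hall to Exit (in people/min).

Augment Hall→A→F→Exit: bottleneck 6, flow now 6.
Augment Hall→A→C→E→Exit: bottleneck 2, flow now 8.
Augment Hall→B→C→E→Exit: bottleneck 1, flow now 9.
Augment Hall→B→C→F→Exit: bottleneck 1, flow now 10.
No augmenting path remains; maximum flow = 10.
In the residual graph, reachable from Hall: {Hall, B}.
Min-cut edges: Hall→A (8), B→C (2); capacity 8 + 2 = 10.
This cut is saturated, so no flow can exceed 10.

10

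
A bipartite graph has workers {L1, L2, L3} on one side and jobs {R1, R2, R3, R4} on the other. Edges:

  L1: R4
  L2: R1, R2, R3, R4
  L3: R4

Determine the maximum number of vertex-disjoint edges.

Unit-capacity flow: source→left, listed edges, right→sink; max matching = max flow.
Augmenting path L1→R4 (+1); matched 1.
Augmenting path L2→R1 (+1); matched 2.
No augmenting path remains; maximum matching = 2.
König certificate: {L2, R4} is a vertex cover of size 2 (every listed pair touches it), so no matching can be larger.

2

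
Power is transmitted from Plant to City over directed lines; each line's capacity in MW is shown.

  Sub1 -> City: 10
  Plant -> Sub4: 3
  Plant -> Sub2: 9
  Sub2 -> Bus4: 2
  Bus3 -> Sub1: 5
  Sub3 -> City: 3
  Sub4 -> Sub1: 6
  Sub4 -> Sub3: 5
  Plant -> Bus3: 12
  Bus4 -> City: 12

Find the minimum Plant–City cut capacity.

10

Augment Plant→Bus3→Sub1→City: bottleneck 5, flow now 5.
Augment Plant→Sub4→Sub3→City: bottleneck 3, flow now 8.
Augment Plant→Sub2→Bus4→City: bottleneck 2, flow now 10.
No augmenting path remains; maximum flow = 10.
By max-flow min-cut, the minimum cut capacity equals the max flow.
In the residual graph, reachable from Plant: {Plant, Bus3, Sub2}.
Min-cut edges: Plant→Sub4 (3), Bus3→Sub1 (5), Sub2→Bus4 (2); capacity 3 + 5 + 2 = 10.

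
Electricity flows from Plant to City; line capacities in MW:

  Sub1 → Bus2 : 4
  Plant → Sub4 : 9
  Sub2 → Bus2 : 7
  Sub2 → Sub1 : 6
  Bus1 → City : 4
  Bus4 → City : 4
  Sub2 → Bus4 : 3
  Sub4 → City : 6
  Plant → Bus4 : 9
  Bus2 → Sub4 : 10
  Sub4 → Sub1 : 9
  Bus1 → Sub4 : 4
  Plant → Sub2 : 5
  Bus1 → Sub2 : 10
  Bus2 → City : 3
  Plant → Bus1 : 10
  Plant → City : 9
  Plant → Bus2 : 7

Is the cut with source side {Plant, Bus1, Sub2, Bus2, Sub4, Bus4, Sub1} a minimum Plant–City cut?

Given cut capacity: 9 + 4 + 3 + 6 + 4 = 26.
Augment Plant→City: bottleneck 9, flow now 9.
Augment Plant→Bus1→City: bottleneck 4, flow now 13.
Augment Plant→Bus2→City: bottleneck 3, flow now 16.
Augment Plant→Sub4→City: bottleneck 6, flow now 22.
Augment Plant→Bus4→City: bottleneck 4, flow now 26.
No augmenting path remains; maximum flow = 26.
Cut capacity 26 equals the max flow, so it is a minimum cut.

Yes — it is a minimum cut (capacity 26).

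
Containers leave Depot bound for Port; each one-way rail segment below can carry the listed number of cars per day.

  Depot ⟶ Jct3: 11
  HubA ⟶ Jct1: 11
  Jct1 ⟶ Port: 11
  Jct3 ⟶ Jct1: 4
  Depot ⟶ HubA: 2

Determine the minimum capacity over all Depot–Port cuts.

6

Augment Depot→HubA→Jct1→Port: bottleneck 2, flow now 2.
Augment Depot→Jct3→Jct1→Port: bottleneck 4, flow now 6.
No augmenting path remains; maximum flow = 6.
By max-flow min-cut, the minimum cut capacity equals the max flow.
In the residual graph, reachable from Depot: {Depot, Jct3}.
Min-cut edges: Depot→HubA (2), Jct3→Jct1 (4); capacity 2 + 4 = 6.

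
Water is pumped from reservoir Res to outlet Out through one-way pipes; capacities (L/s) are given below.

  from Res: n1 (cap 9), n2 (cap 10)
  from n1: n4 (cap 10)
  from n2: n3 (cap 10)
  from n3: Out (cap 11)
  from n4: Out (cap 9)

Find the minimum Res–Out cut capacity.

19

Augment Res→n1→n4→Out: bottleneck 9, flow now 9.
Augment Res→n2→n3→Out: bottleneck 10, flow now 19.
No augmenting path remains; maximum flow = 19.
By max-flow min-cut, the minimum cut capacity equals the max flow.
In the residual graph, reachable from Res: {Res}.
Min-cut edges: Res→n1 (9), Res→n2 (10); capacity 9 + 10 = 19.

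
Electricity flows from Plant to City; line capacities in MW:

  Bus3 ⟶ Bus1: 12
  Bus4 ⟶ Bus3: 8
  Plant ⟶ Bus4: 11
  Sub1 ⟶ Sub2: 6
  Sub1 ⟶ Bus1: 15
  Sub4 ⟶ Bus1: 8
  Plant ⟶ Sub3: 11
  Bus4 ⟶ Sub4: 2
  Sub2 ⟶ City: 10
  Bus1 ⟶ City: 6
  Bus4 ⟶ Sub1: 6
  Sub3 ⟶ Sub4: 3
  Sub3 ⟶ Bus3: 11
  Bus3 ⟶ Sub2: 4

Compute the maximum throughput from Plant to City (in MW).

16

Augment Plant→Sub3→Sub4→Bus1→City: bottleneck 3, flow now 3.
Augment Plant→Sub3→Bus3→Sub2→City: bottleneck 4, flow now 7.
Augment Plant→Sub3→Bus3→Bus1→City: bottleneck 3, flow now 10.
Augment Plant→Bus4→Sub1→Sub2→City: bottleneck 6, flow now 16.
No augmenting path remains; maximum flow = 16.
In the residual graph, reachable from Plant: {Plant, Sub3, Bus4, Sub4, Bus3, Bus1}.
Min-cut edges: Bus4→Sub1 (6), Bus3→Sub2 (4), Bus1→City (6); capacity 6 + 4 + 6 = 16.
This cut is saturated, so no flow can exceed 16.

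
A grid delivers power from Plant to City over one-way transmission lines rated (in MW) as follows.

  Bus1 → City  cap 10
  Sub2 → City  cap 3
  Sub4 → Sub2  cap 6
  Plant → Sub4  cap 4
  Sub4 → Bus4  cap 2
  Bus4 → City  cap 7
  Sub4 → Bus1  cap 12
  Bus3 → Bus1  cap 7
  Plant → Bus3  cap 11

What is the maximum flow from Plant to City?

11

Augment Plant→Bus3→Bus1→City: bottleneck 7, flow now 7.
Augment Plant→Sub4→Sub2→City: bottleneck 3, flow now 10.
Augment Plant→Sub4→Bus1→City: bottleneck 1, flow now 11.
No augmenting path remains; maximum flow = 11.
In the residual graph, reachable from Plant: {Plant, Bus3}.
Min-cut edges: Plant→Sub4 (4), Bus3→Bus1 (7); capacity 4 + 7 = 11.
This cut is saturated, so no flow can exceed 11.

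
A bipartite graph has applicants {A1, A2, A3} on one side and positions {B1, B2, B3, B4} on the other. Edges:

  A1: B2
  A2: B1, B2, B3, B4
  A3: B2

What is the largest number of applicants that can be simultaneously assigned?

Unit-capacity flow: source→left, listed edges, right→sink; max matching = max flow.
Augmenting path A1→B2 (+1); matched 1.
Augmenting path A2→B1 (+1); matched 2.
No augmenting path remains; maximum matching = 2.
König certificate: {A2, B2} is a vertex cover of size 2 (every listed pair touches it), so no matching can be larger.

2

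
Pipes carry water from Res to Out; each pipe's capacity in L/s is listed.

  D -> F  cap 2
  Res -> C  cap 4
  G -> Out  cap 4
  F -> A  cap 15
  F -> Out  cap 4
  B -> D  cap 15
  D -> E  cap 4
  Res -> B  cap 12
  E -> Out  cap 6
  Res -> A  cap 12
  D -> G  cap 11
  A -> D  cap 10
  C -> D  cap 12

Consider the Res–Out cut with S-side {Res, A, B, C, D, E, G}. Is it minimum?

Given cut capacity: 2 + 6 + 4 = 12.
Augment Res→A→D→E→Out: bottleneck 4, flow now 4.
Augment Res→A→D→F→Out: bottleneck 2, flow now 6.
Augment Res→A→D→G→Out: bottleneck 4, flow now 10.
No augmenting path remains; maximum flow = 10.
In the residual graph, reachable from Res: {Res, A, B, C, D, G}.
Min-cut edges: D→E (4), D→F (2), G→Out (4); capacity 4 + 2 + 4 = 10.
Cut capacity 12 exceeds the max flow 10, so it is not minimum.

No — its capacity is 12, but the minimum cut has capacity 10.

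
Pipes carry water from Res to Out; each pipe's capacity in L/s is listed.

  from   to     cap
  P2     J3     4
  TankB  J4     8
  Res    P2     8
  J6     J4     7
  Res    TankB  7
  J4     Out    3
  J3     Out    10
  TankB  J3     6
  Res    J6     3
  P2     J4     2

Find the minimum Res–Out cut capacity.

13

Augment Res→J6→J4→Out: bottleneck 3, flow now 3.
Augment Res→P2→J3→Out: bottleneck 4, flow now 7.
Augment Res→TankB→J3→Out: bottleneck 6, flow now 13.
No augmenting path remains; maximum flow = 13.
By max-flow min-cut, the minimum cut capacity equals the max flow.
In the residual graph, reachable from Res: {Res, J6, P2, TankB, J4}.
Min-cut edges: P2→J3 (4), TankB→J3 (6), J4→Out (3); capacity 4 + 6 + 3 = 13.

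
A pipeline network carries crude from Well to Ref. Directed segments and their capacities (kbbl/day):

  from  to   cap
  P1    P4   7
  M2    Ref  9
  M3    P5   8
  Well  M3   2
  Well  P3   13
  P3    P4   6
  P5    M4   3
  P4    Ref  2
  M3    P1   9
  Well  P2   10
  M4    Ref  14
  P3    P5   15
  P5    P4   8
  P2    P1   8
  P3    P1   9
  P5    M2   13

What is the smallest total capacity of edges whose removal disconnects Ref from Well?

Augment Well→P3→P4→Ref: bottleneck 2, flow now 2.
Augment Well→P3→P5→M2→Ref: bottleneck 9, flow now 11.
Augment Well→P3→P5→M4→Ref: bottleneck 2, flow now 13.
Augment Well→M3→P5→M4→Ref: bottleneck 1, flow now 14.
No augmenting path remains; maximum flow = 14.
By max-flow min-cut, the minimum cut capacity equals the max flow.
In the residual graph, reachable from Well: {Well, P3, M3, P2, P5, P1, P4, M2}.
Min-cut edges: P5→M4 (3), P4→Ref (2), M2→Ref (9); capacity 3 + 2 + 9 = 14.

14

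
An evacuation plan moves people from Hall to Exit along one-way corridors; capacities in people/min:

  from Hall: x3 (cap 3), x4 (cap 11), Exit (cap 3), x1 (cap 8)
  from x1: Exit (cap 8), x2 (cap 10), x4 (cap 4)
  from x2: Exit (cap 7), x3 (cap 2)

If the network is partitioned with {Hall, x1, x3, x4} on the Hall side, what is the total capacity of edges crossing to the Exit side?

21

Edges leaving {Hall, x1, x3, x4}: Hall→Exit (3), x1→x2 (10), x1→Exit (8).
Cut capacity = 3 + 10 + 8 = 21.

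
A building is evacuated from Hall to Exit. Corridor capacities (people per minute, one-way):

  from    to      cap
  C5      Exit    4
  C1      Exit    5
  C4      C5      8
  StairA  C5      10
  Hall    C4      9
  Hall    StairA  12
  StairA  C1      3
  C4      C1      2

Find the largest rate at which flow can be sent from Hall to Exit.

9

Augment Hall→C4→C1→Exit: bottleneck 2, flow now 2.
Augment Hall→C4→C5→Exit: bottleneck 4, flow now 6.
Augment Hall→StairA→C1→Exit: bottleneck 3, flow now 9.
No augmenting path remains; maximum flow = 9.
In the residual graph, reachable from Hall: {Hall, C4, StairA, C5}.
Min-cut edges: C4→C1 (2), StairA→C1 (3), C5→Exit (4); capacity 2 + 3 + 4 = 9.
This cut is saturated, so no flow can exceed 9.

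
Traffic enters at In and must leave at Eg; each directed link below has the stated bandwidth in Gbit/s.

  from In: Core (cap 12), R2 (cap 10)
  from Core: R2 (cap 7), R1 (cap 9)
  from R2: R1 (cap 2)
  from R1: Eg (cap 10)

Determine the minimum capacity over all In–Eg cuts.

Augment In→Core→R1→Eg: bottleneck 9, flow now 9.
Augment In→R2→R1→Eg: bottleneck 1, flow now 10.
No augmenting path remains; maximum flow = 10.
By max-flow min-cut, the minimum cut capacity equals the max flow.
In the residual graph, reachable from In: {In, Core, R2, R1}.
Min-cut edges: R1→Eg (10); capacity 10 = 10.

10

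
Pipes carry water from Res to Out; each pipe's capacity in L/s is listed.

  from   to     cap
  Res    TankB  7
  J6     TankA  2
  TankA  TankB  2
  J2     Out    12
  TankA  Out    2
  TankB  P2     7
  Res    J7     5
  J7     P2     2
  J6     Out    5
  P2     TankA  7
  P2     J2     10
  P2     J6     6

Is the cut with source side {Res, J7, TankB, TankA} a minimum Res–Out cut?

No — its capacity is 11, but the minimum cut has capacity 9.

Given cut capacity: 2 + 7 + 2 = 11.
Augment Res→J7→P2→J6→Out: bottleneck 2, flow now 2.
Augment Res→TankB→P2→J6→Out: bottleneck 3, flow now 5.
Augment Res→TankB→P2→TankA→Out: bottleneck 2, flow now 7.
Augment Res→TankB→P2→J2→Out: bottleneck 2, flow now 9.
No augmenting path remains; maximum flow = 9.
In the residual graph, reachable from Res: {Res, J7}.
Min-cut edges: Res→TankB (7), J7→P2 (2); capacity 7 + 2 = 9.
Cut capacity 11 exceeds the max flow 9, so it is not minimum.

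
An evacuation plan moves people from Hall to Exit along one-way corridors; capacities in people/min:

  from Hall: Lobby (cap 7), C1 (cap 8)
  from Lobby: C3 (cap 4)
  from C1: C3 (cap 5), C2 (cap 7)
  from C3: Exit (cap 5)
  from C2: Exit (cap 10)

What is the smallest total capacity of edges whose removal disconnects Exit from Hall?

Augment Hall→Lobby→C3→Exit: bottleneck 4, flow now 4.
Augment Hall→C1→C3→Exit: bottleneck 1, flow now 5.
Augment Hall→C1→C2→Exit: bottleneck 7, flow now 12.
No augmenting path remains; maximum flow = 12.
By max-flow min-cut, the minimum cut capacity equals the max flow.
In the residual graph, reachable from Hall: {Hall, Lobby}.
Min-cut edges: Hall→C1 (8), Lobby→C3 (4); capacity 8 + 4 = 12.

12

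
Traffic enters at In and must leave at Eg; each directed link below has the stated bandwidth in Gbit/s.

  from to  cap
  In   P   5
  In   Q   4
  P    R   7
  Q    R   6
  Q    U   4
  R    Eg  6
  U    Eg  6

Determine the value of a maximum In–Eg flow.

9

Augment In→P→R→Eg: bottleneck 5, flow now 5.
Augment In→Q→R→Eg: bottleneck 1, flow now 6.
Augment In→Q→U→Eg: bottleneck 3, flow now 9.
No augmenting path remains; maximum flow = 9.
In the residual graph, reachable from In: {In}.
Min-cut edges: In→P (5), In→Q (4); capacity 5 + 4 = 9.
This cut is saturated, so no flow can exceed 9.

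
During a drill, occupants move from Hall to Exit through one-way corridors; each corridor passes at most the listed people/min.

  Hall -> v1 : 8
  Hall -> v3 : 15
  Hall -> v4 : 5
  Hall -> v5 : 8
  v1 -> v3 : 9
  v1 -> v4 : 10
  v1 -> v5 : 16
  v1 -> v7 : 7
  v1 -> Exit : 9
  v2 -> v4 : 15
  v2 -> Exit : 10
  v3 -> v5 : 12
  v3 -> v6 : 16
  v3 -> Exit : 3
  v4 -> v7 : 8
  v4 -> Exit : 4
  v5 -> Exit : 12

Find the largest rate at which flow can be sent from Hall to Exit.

Augment Hall→v1→Exit: bottleneck 8, flow now 8.
Augment Hall→v3→Exit: bottleneck 3, flow now 11.
Augment Hall→v4→Exit: bottleneck 4, flow now 15.
Augment Hall→v5→Exit: bottleneck 8, flow now 23.
Augment Hall→v3→v5→Exit: bottleneck 4, flow now 27.
No augmenting path remains; maximum flow = 27.
In the residual graph, reachable from Hall: {Hall, v3, v4, v5, v6, v7}.
Min-cut edges: Hall→v1 (8), v3→Exit (3), v4→Exit (4), v5→Exit (12); capacity 8 + 3 + 4 + 12 = 27.
This cut is saturated, so no flow can exceed 27.

27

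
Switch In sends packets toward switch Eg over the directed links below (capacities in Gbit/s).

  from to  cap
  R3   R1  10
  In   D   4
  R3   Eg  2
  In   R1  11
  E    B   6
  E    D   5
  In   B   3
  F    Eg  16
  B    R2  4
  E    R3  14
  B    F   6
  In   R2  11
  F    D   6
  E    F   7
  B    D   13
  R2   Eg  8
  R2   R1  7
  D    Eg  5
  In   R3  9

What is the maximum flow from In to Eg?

Augment In→R3→Eg: bottleneck 2, flow now 2.
Augment In→R2→Eg: bottleneck 8, flow now 10.
Augment In→D→Eg: bottleneck 4, flow now 14.
Augment In→B→F→Eg: bottleneck 3, flow now 17.
No augmenting path remains; maximum flow = 17.
In the residual graph, reachable from In: {In, R3, R2, R1}.
Min-cut edges: In→B (3), In→D (4), R3→Eg (2), R2→Eg (8); capacity 3 + 4 + 2 + 8 = 17.
This cut is saturated, so no flow can exceed 17.

17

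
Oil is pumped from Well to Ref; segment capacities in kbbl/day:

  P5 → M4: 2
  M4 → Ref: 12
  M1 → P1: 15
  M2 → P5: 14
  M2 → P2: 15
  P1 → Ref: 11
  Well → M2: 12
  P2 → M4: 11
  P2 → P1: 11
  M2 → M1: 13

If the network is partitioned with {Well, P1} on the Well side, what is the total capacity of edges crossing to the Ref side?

23

Edges leaving {Well, P1}: Well→M2 (12), P1→Ref (11).
Cut capacity = 12 + 11 = 23.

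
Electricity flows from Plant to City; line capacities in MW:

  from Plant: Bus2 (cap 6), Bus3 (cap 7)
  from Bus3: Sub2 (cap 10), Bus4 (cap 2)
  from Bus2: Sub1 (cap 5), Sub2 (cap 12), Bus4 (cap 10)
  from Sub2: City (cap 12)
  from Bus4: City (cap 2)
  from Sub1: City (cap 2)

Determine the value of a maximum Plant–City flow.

Augment Plant→Bus3→Sub2→City: bottleneck 7, flow now 7.
Augment Plant→Bus2→Sub2→City: bottleneck 5, flow now 12.
Augment Plant→Bus2→Bus4→City: bottleneck 1, flow now 13.
No augmenting path remains; maximum flow = 13.
In the residual graph, reachable from Plant: {Plant}.
Min-cut edges: Plant→Bus3 (7), Plant→Bus2 (6); capacity 7 + 6 = 13.
This cut is saturated, so no flow can exceed 13.

13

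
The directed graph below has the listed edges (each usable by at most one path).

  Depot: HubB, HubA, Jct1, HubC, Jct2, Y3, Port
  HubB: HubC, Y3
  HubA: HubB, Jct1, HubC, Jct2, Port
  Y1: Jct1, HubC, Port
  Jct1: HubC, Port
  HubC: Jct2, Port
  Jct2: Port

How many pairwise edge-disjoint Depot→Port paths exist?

5

Assign every edge capacity 1; by Menger, the answer equals the max flow.
Path Depot→Port (+1); total 1.
Path Depot→HubA→Port (+1); total 2.
Path Depot→Jct1→Port (+1); total 3.
Path Depot→HubC→Port (+1); total 4.
Path Depot→Jct2→Port (+1); total 5.
No residual Depot→Port path; max flow = 5.
Certifying cut of size 5: {Depot→HubA, Depot→Jct1, Depot→Port, HubC→Port, Jct2→Port}.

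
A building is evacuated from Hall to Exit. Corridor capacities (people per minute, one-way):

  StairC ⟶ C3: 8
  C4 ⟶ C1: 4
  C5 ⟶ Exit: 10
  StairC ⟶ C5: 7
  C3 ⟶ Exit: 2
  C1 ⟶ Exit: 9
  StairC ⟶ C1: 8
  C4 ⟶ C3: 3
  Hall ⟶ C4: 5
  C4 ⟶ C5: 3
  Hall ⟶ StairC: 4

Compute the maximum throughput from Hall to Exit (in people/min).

9

Augment Hall→C4→C5→Exit: bottleneck 3, flow now 3.
Augment Hall→C4→C1→Exit: bottleneck 2, flow now 5.
Augment Hall→StairC→C5→Exit: bottleneck 4, flow now 9.
No augmenting path remains; maximum flow = 9.
In the residual graph, reachable from Hall: {Hall}.
Min-cut edges: Hall→C4 (5), Hall→StairC (4); capacity 5 + 4 = 9.
This cut is saturated, so no flow can exceed 9.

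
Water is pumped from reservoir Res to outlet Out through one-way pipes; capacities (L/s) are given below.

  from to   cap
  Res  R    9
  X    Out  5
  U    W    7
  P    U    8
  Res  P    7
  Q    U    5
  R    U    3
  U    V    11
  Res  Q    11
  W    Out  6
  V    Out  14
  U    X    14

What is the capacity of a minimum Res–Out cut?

Augment Res→P→U→V→Out: bottleneck 7, flow now 7.
Augment Res→Q→U→V→Out: bottleneck 4, flow now 11.
Augment Res→Q→U→W→Out: bottleneck 1, flow now 12.
Augment Res→R→U→W→Out: bottleneck 3, flow now 15.
No augmenting path remains; maximum flow = 15.
By max-flow min-cut, the minimum cut capacity equals the max flow.
In the residual graph, reachable from Res: {Res, Q, R}.
Min-cut edges: Res→P (7), Q→U (5), R→U (3); capacity 7 + 5 + 3 = 15.

15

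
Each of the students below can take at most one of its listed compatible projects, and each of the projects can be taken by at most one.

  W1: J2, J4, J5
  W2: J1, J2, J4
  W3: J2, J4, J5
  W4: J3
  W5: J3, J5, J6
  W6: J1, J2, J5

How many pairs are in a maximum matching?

6

Unit-capacity flow: source→left, listed edges, right→sink; max matching = max flow.
Augmenting path W1→J2 (+1); matched 1.
Augmenting path W2→J1 (+1); matched 2.
Augmenting path W3→J4 (+1); matched 3.
Augmenting path W4→J3 (+1); matched 4.
Augmenting path W5→J5 (+1); matched 5.
Augmenting path W6→J5→W5→J6 (+1); matched 6.
No augmenting path remains; maximum matching = 6.
König certificate: {W1, W2, W3, W4, W5, W6} is a vertex cover of size 6 (every listed pair touches it), so no matching can be larger.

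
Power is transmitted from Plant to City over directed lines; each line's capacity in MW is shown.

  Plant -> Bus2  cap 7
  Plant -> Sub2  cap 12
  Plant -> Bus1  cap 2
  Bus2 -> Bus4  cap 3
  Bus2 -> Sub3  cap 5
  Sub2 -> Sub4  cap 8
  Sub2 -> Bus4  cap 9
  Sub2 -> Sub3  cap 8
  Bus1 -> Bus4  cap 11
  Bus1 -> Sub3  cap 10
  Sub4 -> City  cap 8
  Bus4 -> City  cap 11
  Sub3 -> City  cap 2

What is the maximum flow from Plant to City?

19

Augment Plant→Bus2→Bus4→City: bottleneck 3, flow now 3.
Augment Plant→Bus2→Sub3→City: bottleneck 2, flow now 5.
Augment Plant→Sub2→Sub4→City: bottleneck 8, flow now 13.
Augment Plant→Sub2→Bus4→City: bottleneck 4, flow now 17.
Augment Plant→Bus1→Bus4→City: bottleneck 2, flow now 19.
No augmenting path remains; maximum flow = 19.
In the residual graph, reachable from Plant: {Plant, Bus2, Sub3}.
Min-cut edges: Plant→Sub2 (12), Plant→Bus1 (2), Bus2→Bus4 (3), Sub3→City (2); capacity 12 + 2 + 3 + 2 = 19.
This cut is saturated, so no flow can exceed 19.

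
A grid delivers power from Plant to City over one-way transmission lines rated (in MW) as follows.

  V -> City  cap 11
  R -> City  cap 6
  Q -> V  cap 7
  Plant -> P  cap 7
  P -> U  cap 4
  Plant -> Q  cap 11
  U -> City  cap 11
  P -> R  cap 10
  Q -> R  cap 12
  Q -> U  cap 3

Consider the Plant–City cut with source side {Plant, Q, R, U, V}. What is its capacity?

Edges leaving {Plant, Q, R, U, V}: Plant→P (7), R→City (6), U→City (11), V→City (11).
Cut capacity = 7 + 6 + 11 + 11 = 35.

35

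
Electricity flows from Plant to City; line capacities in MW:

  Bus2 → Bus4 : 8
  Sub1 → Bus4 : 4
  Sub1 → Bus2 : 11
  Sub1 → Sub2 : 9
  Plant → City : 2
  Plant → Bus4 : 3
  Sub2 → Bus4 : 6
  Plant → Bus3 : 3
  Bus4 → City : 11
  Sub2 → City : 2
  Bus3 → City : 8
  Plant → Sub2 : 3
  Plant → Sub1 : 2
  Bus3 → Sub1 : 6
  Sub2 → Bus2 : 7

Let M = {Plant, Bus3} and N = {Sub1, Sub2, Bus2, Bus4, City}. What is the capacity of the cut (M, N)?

24

Edges leaving {Plant, Bus3}: Plant→Sub1 (2), Plant→Sub2 (3), Plant→Bus4 (3), Plant→City (2), Bus3→Sub1 (6), Bus3→City (8).
Cut capacity = 2 + 3 + 3 + 2 + 6 + 8 = 24.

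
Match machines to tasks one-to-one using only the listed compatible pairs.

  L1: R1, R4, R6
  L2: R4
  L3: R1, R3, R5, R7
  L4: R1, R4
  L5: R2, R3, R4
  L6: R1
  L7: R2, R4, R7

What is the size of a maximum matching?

Unit-capacity flow: source→left, listed edges, right→sink; max matching = max flow.
Augmenting path L1→R1 (+1); matched 1.
Augmenting path L2→R4 (+1); matched 2.
Augmenting path L3→R3 (+1); matched 3.
Augmenting path L5→R2 (+1); matched 4.
Augmenting path L7→R7 (+1); matched 5.
Augmenting path L4→R1→L1→R6 (+1); matched 6.
No augmenting path remains; maximum matching = 6.
König certificate: {L1, L3, L5, L7, R1, R4} is a vertex cover of size 6 (every listed pair touches it), so no matching can be larger.

6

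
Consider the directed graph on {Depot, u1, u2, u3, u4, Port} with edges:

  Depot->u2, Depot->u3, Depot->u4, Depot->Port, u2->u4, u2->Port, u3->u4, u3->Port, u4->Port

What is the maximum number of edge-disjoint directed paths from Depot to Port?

Assign every edge capacity 1; by Menger, the answer equals the max flow.
Path Depot→Port (+1); total 1.
Path Depot→u2→Port (+1); total 2.
Path Depot→u3→Port (+1); total 3.
Path Depot→u4→Port (+1); total 4.
No residual Depot→Port path; max flow = 4.
Certifying cut of size 4: {Depot→Port, Depot→u2, Depot→u3, Depot→u4}.

4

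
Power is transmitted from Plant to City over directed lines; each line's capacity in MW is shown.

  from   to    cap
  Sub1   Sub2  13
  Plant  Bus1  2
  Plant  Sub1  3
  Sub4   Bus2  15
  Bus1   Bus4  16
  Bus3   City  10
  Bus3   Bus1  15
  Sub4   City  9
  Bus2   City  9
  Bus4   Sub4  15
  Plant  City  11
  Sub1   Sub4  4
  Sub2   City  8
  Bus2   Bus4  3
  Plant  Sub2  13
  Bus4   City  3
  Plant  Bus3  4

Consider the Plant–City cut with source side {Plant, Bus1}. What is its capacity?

47

Edges leaving {Plant, Bus1}: Plant→Bus3 (4), Plant→Sub1 (3), Plant→Sub2 (13), Plant→City (11), Bus1→Bus4 (16).
Cut capacity = 4 + 3 + 13 + 11 + 16 = 47.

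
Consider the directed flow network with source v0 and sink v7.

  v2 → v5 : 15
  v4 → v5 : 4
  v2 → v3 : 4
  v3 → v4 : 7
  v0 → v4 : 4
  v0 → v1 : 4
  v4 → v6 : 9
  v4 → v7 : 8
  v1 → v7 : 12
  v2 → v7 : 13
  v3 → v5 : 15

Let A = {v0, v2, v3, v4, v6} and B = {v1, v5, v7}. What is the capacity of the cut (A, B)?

Edges leaving {v0, v2, v3, v4, v6}: v0→v1 (4), v2→v5 (15), v2→v7 (13), v3→v5 (15), v4→v5 (4), v4→v7 (8).
Cut capacity = 4 + 15 + 13 + 15 + 4 + 8 = 59.

59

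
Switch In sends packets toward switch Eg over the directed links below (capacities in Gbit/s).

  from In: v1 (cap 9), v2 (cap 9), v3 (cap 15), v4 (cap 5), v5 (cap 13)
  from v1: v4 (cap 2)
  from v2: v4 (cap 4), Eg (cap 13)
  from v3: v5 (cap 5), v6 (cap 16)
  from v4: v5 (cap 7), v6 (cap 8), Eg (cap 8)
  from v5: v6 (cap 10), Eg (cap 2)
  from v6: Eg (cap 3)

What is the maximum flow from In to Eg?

21

Augment In→v2→Eg: bottleneck 9, flow now 9.
Augment In→v4→Eg: bottleneck 5, flow now 14.
Augment In→v5→Eg: bottleneck 2, flow now 16.
Augment In→v1→v4→Eg: bottleneck 2, flow now 18.
Augment In→v3→v6→Eg: bottleneck 3, flow now 21.
No augmenting path remains; maximum flow = 21.
In the residual graph, reachable from In: {In, v1, v3, v5, v6}.
Min-cut edges: In→v2 (9), In→v4 (5), v1→v4 (2), v5→Eg (2), v6→Eg (3); capacity 9 + 5 + 2 + 2 + 3 = 21.
This cut is saturated, so no flow can exceed 21.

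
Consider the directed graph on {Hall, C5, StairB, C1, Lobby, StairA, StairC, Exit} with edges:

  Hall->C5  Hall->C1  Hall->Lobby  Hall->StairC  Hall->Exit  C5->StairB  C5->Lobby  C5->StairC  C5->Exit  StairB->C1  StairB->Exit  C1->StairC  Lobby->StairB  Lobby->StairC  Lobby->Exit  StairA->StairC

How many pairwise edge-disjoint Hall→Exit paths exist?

3

Assign every edge capacity 1; by Menger, the answer equals the max flow.
Path Hall→Exit (+1); total 1.
Path Hall→C5→Exit (+1); total 2.
Path Hall→Lobby→Exit (+1); total 3.
No residual Hall→Exit path; max flow = 3.
Certifying cut of size 3: {Hall→C5, Hall→Exit, Hall→Lobby}.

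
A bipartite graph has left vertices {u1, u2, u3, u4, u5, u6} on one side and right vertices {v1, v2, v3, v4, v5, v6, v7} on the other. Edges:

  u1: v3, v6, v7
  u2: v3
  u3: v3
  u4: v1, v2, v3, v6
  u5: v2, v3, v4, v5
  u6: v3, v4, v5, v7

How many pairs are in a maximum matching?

5

Unit-capacity flow: source→left, listed edges, right→sink; max matching = max flow.
Augmenting path u1→v3 (+1); matched 1.
Augmenting path u4→v1 (+1); matched 2.
Augmenting path u5→v2 (+1); matched 3.
Augmenting path u6→v4 (+1); matched 4.
Augmenting path u2→v3→u1→v6 (+1); matched 5.
No augmenting path remains; maximum matching = 5.
König certificate: {u1, u4, u5, u6, v3} is a vertex cover of size 5 (every listed pair touches it), so no matching can be larger.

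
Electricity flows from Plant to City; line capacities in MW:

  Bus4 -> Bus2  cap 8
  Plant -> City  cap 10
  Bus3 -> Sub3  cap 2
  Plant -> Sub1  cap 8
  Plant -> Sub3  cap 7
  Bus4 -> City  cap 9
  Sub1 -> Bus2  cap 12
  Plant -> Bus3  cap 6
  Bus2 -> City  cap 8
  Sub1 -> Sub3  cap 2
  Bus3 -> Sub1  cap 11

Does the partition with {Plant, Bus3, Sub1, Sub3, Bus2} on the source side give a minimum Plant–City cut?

Yes — it is a minimum cut (capacity 18).

Given cut capacity: 10 + 8 = 18.
Augment Plant→City: bottleneck 10, flow now 10.
Augment Plant→Sub1→Bus2→City: bottleneck 8, flow now 18.
No augmenting path remains; maximum flow = 18.
Cut capacity 18 equals the max flow, so it is a minimum cut.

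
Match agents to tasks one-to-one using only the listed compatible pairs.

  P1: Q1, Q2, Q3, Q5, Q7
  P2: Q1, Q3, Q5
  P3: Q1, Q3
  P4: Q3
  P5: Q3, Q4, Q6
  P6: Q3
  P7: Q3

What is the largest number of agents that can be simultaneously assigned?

Unit-capacity flow: source→left, listed edges, right→sink; max matching = max flow.
Augmenting path P1→Q1 (+1); matched 1.
Augmenting path P2→Q3 (+1); matched 2.
Augmenting path P5→Q4 (+1); matched 3.
Augmenting path P3→Q1→P1→Q2 (+1); matched 4.
Augmenting path P4→Q3→P2→Q5 (+1); matched 5.
No augmenting path remains; maximum matching = 5.
König certificate: {P1, P2, P3, P5, Q3} is a vertex cover of size 5 (every listed pair touches it), so no matching can be larger.

5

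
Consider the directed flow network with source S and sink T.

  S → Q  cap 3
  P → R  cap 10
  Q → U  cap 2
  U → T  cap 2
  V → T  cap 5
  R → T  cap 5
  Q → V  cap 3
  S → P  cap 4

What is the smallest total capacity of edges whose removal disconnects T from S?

Augment S→P→R→T: bottleneck 4, flow now 4.
Augment S→Q→U→T: bottleneck 2, flow now 6.
Augment S→Q→V→T: bottleneck 1, flow now 7.
No augmenting path remains; maximum flow = 7.
By max-flow min-cut, the minimum cut capacity equals the max flow.
In the residual graph, reachable from S: {S}.
Min-cut edges: S→P (4), S→Q (3); capacity 4 + 3 = 7.

7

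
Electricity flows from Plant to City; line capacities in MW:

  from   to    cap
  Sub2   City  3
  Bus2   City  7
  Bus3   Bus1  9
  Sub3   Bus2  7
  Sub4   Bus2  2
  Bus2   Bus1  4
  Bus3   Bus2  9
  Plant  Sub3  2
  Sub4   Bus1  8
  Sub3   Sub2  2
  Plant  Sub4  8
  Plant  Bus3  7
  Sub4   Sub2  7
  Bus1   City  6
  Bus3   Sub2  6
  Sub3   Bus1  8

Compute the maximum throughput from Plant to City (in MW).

16

Augment Plant→Bus3→Bus1→City: bottleneck 6, flow now 6.
Augment Plant→Bus3→Bus2→City: bottleneck 1, flow now 7.
Augment Plant→Sub4→Bus2→City: bottleneck 2, flow now 9.
Augment Plant→Sub4→Sub2→City: bottleneck 3, flow now 12.
Augment Plant→Sub3→Bus2→City: bottleneck 2, flow now 14.
Augment Plant→Sub4→Bus1→Bus3→Bus2→City: bottleneck 2, flow now 16. (uses reverse residual edge)
No augmenting path remains; maximum flow = 16.
In the residual graph, reachable from Plant: {Plant, Bus3, Sub4, Sub3, Bus1, Bus2, Sub2}.
Min-cut edges: Bus1→City (6), Bus2→City (7), Sub2→City (3); capacity 6 + 7 + 3 = 16.
This cut is saturated, so no flow can exceed 16.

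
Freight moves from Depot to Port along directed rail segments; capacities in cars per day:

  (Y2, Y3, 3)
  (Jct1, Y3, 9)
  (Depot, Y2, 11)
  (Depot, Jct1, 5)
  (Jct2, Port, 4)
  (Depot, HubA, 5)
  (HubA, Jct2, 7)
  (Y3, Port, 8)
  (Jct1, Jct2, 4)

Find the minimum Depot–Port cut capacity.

12

Augment Depot→HubA→Jct2→Port: bottleneck 4, flow now 4.
Augment Depot→Y2→Y3→Port: bottleneck 3, flow now 7.
Augment Depot→Jct1→Y3→Port: bottleneck 5, flow now 12.
No augmenting path remains; maximum flow = 12.
By max-flow min-cut, the minimum cut capacity equals the max flow.
In the residual graph, reachable from Depot: {Depot, HubA, Y2, Jct2}.
Min-cut edges: Depot→Jct1 (5), Y2→Y3 (3), Jct2→Port (4); capacity 5 + 3 + 4 = 12.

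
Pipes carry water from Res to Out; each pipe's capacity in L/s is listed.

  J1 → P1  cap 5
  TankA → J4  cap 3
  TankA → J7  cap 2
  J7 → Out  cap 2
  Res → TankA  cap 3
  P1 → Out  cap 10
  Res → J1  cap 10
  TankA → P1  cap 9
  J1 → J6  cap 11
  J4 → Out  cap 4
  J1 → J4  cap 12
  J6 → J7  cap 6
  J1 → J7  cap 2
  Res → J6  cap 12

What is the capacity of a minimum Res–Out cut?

Augment Res→TankA→J7→Out: bottleneck 2, flow now 2.
Augment Res→TankA→J4→Out: bottleneck 1, flow now 3.
Augment Res→J1→J4→Out: bottleneck 3, flow now 6.
Augment Res→J1→P1→Out: bottleneck 5, flow now 11.
Augment Res→J1→J7→TankA→P1→Out: bottleneck 2, flow now 13. (uses reverse residual edge)
Augment Res→J6→J7→J1→J4→TankA→P1→Out: bottleneck 1, flow now 14. (uses reverse residual edge)
No augmenting path remains; maximum flow = 14.
By max-flow min-cut, the minimum cut capacity equals the max flow.
In the residual graph, reachable from Res: {Res, J1, J6, J7, J4}.
Min-cut edges: Res→TankA (3), J1→P1 (5), J7→Out (2), J4→Out (4); capacity 3 + 5 + 2 + 4 = 14.

14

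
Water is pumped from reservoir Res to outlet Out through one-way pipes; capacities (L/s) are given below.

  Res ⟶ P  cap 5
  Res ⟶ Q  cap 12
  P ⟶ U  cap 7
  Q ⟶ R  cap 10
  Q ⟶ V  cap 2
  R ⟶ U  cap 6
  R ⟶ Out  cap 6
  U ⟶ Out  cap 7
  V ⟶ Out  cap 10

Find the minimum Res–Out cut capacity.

15

Augment Res→P→U→Out: bottleneck 5, flow now 5.
Augment Res→Q→R→Out: bottleneck 6, flow now 11.
Augment Res→Q→V→Out: bottleneck 2, flow now 13.
Augment Res→Q→R→U→Out: bottleneck 2, flow now 15.
No augmenting path remains; maximum flow = 15.
By max-flow min-cut, the minimum cut capacity equals the max flow.
In the residual graph, reachable from Res: {Res, P, Q, R, U}.
Min-cut edges: Q→V (2), R→Out (6), U→Out (7); capacity 2 + 6 + 7 = 15.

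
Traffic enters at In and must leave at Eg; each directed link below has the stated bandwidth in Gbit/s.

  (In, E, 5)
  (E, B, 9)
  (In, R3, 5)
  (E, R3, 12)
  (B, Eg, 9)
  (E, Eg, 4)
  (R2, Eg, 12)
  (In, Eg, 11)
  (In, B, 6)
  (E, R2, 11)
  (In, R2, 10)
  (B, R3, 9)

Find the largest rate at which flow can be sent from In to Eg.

Augment In→Eg: bottleneck 11, flow now 11.
Augment In→E→Eg: bottleneck 4, flow now 15.
Augment In→R2→Eg: bottleneck 10, flow now 25.
Augment In→B→Eg: bottleneck 6, flow now 31.
Augment In→E→R2→Eg: bottleneck 1, flow now 32.
No augmenting path remains; maximum flow = 32.
In the residual graph, reachable from In: {In, R3}.
Min-cut edges: In→E (5), In→R2 (10), In→B (6), In→Eg (11); capacity 5 + 10 + 6 + 11 = 32.
This cut is saturated, so no flow can exceed 32.

32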